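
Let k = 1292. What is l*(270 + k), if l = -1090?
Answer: -1702580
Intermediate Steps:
l*(270 + k) = -1090*(270 + 1292) = -1090*1562 = -1702580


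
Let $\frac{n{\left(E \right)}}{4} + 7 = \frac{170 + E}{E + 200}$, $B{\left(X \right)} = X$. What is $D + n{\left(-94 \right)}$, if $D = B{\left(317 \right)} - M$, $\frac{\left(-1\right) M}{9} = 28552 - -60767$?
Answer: $\frac{42620632}{53} \approx 8.0416 \cdot 10^{5}$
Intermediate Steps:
$M = -803871$ ($M = - 9 \left(28552 - -60767\right) = - 9 \left(28552 + 60767\right) = \left(-9\right) 89319 = -803871$)
$D = 804188$ ($D = 317 - -803871 = 317 + 803871 = 804188$)
$n{\left(E \right)} = -28 + \frac{4 \left(170 + E\right)}{200 + E}$ ($n{\left(E \right)} = -28 + 4 \frac{170 + E}{E + 200} = -28 + 4 \frac{170 + E}{200 + E} = -28 + \frac{4 \left(170 + E\right)}{200 + E}$)
$D + n{\left(-94 \right)} = 804188 + \frac{24 \left(-205 - -94\right)}{200 - 94} = 804188 + \frac{24 \left(-205 + 94\right)}{106} = 804188 + 24 \cdot \frac{1}{106} \left(-111\right) = 804188 - \frac{1332}{53} = \frac{42620632}{53}$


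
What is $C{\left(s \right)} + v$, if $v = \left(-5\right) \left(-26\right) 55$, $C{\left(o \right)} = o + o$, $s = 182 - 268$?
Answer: $6978$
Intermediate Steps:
$s = -86$
$C{\left(o \right)} = 2 o$
$v = 7150$ ($v = 130 \cdot 55 = 7150$)
$C{\left(s \right)} + v = 2 \left(-86\right) + 7150 = -172 + 7150 = 6978$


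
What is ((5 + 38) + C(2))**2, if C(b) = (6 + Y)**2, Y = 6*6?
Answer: 3265249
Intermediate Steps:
Y = 36
C(b) = 1764 (C(b) = (6 + 36)**2 = 42**2 = 1764)
((5 + 38) + C(2))**2 = ((5 + 38) + 1764)**2 = (43 + 1764)**2 = 1807**2 = 3265249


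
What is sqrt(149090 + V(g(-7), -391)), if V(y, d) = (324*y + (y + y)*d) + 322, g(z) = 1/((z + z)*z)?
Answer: sqrt(7320959)/7 ≈ 386.53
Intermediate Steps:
g(z) = 1/(2*z**2) (g(z) = 1/(((2*z))*z) = (1/(2*z))/z = 1/(2*z**2))
V(y, d) = 322 + 324*y + 2*d*y (V(y, d) = (324*y + (2*y)*d) + 322 = (324*y + 2*d*y) + 322 = 322 + 324*y + 2*d*y)
sqrt(149090 + V(g(-7), -391)) = sqrt(149090 + (322 + 324*((1/2)/(-7)**2) + 2*(-391)*((1/2)/(-7)**2))) = sqrt(149090 + (322 + 324*((1/2)*(1/49)) + 2*(-391)*((1/2)*(1/49)))) = sqrt(149090 + (322 + 324*(1/98) + 2*(-391)*(1/98))) = sqrt(149090 + (322 + 162/49 - 391/49)) = sqrt(149090 + 15549/49) = sqrt(7320959/49) = sqrt(7320959)/7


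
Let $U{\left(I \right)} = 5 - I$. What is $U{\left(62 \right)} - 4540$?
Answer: $-4597$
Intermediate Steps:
$U{\left(62 \right)} - 4540 = \left(5 - 62\right) - 4540 = -57 - 4540 = -4597$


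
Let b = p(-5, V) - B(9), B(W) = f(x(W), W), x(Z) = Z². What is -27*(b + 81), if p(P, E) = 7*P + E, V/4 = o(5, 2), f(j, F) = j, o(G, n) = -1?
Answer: 1053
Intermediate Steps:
B(W) = W²
V = -4 (V = 4*(-1) = -4)
p(P, E) = E + 7*P
b = -120 (b = (-4 + 7*(-5)) - 1*9² = (-4 - 35) - 1*81 = -39 - 81 = -120)
-27*(b + 81) = -27*(-120 + 81) = -27*(-39) = 1053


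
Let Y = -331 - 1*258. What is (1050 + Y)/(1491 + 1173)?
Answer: 461/2664 ≈ 0.17305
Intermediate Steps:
Y = -589 (Y = -331 - 258 = -589)
(1050 + Y)/(1491 + 1173) = (1050 - 589)/(1491 + 1173) = 461/2664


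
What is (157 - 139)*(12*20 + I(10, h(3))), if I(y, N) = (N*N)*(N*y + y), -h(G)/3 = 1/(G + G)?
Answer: 8685/2 ≈ 4342.5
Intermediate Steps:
h(G) = -3/(2*G) (h(G) = -3/(G + G) = -3*1/(2*G) = -3/(2*G))
I(y, N) = N**2*(y + N*y)
(157 - 139)*(12*20 + I(10, h(3))) = (157 - 139)*(12*20 + 10*(-3/2/3)**2*(1 - 3/2/3)) = 18*(240 + 10*(-3/2*1/3)**2*(1 - 3/2*1/3)) = 18*(240 + 10*(-1/2)**2*(1 - 1/2)) = 18*(240 + 10*(1/4)*(1/2)) = 18*(240 + 5/4) = 18*(965/4) = 8685/2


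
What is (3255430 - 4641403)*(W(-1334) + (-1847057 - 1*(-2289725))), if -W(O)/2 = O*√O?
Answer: -613525895964 - 3697775964*I*√1334 ≈ -6.1353e+11 - 1.3506e+11*I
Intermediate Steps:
W(O) = -2*O^(3/2) (W(O) = -2*O*√O = -2*O^(3/2))
(3255430 - 4641403)*(W(-1334) + (-1847057 - 1*(-2289725))) = (3255430 - 4641403)*(-(-2668)*I*√1334 + (-1847057 - 1*(-2289725))) = -1385973*(-(-2668)*I*√1334 + (-1847057 + 2289725)) = -1385973*(2668*I*√1334 + 442668) = -1385973*(442668 + 2668*I*√1334) = -613525895964 - 3697775964*I*√1334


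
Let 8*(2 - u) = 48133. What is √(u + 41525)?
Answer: √568166/4 ≈ 188.44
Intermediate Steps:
u = -48117/8 (u = 2 - ⅛*48133 = 2 - 48133/8 = -48117/8 ≈ -6014.6)
√(u + 41525) = √(-48117/8 + 41525) = √(284083/8) = √568166/4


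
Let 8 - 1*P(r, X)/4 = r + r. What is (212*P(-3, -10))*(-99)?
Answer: -1175328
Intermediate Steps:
P(r, X) = 32 - 8*r (P(r, X) = 32 - 4*(r + r) = 32 - 8*r)
(212*P(-3, -10))*(-99) = (212*(32 - 8*(-3)))*(-99) = (212*(32 + 24))*(-99) = (212*56)*(-99) = 11872*(-99) = -1175328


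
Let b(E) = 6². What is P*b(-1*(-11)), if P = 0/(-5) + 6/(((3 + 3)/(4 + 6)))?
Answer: 360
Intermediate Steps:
b(E) = 36
P = 10 (P = 0*(-⅕) + 6/((6/10)) = 0 + 6/((6*(⅒))) = 0 + 6/(⅗) = 0 + 6*(5/3) = 0 + 10 = 10)
P*b(-1*(-11)) = 10*36 = 360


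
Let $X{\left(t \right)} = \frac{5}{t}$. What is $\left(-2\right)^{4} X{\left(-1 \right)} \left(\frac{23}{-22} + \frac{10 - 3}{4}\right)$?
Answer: $- \frac{620}{11} \approx -56.364$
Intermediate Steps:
$\left(-2\right)^{4} X{\left(-1 \right)} \left(\frac{23}{-22} + \frac{10 - 3}{4}\right) = \left(-2\right)^{4} \frac{5}{-1} \left(\frac{23}{-22} + \frac{10 - 3}{4}\right) = 16 \cdot 5 \left(-1\right) \left(23 \left(- \frac{1}{22}\right) + 7 \cdot \frac{1}{4}\right) = 16 \left(-5\right) \left(- \frac{23}{22} + \frac{7}{4}\right) = \left(-80\right) \frac{31}{44} = - \frac{620}{11}$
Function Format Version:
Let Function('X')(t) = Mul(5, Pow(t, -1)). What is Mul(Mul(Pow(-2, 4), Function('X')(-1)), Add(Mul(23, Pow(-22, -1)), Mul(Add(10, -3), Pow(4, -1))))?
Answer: Rational(-620, 11) ≈ -56.364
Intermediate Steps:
Mul(Mul(Pow(-2, 4), Function('X')(-1)), Add(Mul(23, Pow(-22, -1)), Mul(Add(10, -3), Pow(4, -1)))) = Mul(Mul(Pow(-2, 4), Mul(5, Pow(-1, -1))), Add(Mul(23, Pow(-22, -1)), Mul(Add(10, -3), Pow(4, -1)))) = Mul(Mul(16, Mul(5, -1)), Add(Mul(23, Rational(-1, 22)), Mul(7, Rational(1, 4)))) = Mul(Mul(16, -5), Add(Rational(-23, 22), Rational(7, 4))) = Mul(-80, Rational(31, 44)) = Rational(-620, 11)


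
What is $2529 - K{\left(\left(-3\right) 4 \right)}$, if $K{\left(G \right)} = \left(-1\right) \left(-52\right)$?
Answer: $2477$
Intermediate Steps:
$K{\left(G \right)} = 52$
$2529 - K{\left(\left(-3\right) 4 \right)} = 2529 - 52 = 2477$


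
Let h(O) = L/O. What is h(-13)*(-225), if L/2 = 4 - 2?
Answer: 900/13 ≈ 69.231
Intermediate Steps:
L = 4 (L = 2*(4 - 2) = 2*2 = 4)
h(O) = 4/O
h(-13)*(-225) = (4/(-13))*(-225) = (4*(-1/13))*(-225) = -4/13*(-225) = 900/13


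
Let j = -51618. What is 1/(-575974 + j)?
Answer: -1/627592 ≈ -1.5934e-6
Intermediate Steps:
1/(-575974 + j) = 1/(-575974 - 51618) = 1/(-627592) = -1/627592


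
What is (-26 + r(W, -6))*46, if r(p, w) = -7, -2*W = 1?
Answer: -1518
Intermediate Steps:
W = -½ (W = -½*1 = -½ ≈ -0.50000)
(-26 + r(W, -6))*46 = (-26 - 7)*46 = -33*46 = -1518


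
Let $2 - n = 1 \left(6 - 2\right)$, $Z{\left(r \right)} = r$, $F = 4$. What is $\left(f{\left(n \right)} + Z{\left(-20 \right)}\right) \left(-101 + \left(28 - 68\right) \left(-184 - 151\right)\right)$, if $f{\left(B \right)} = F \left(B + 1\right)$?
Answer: $-319176$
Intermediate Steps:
$n = -2$ ($n = 2 - 1 \left(6 - 2\right) = 2 - 1 \cdot 4 = 2 - 4 = -2$)
$f{\left(B \right)} = 4 + 4 B$ ($f{\left(B \right)} = 4 \left(B + 1\right) = 4 \left(1 + B\right) = 4 + 4 B$)
$\left(f{\left(n \right)} + Z{\left(-20 \right)}\right) \left(-101 + \left(28 - 68\right) \left(-184 - 151\right)\right) = \left(\left(4 + 4 \left(-2\right)\right) - 20\right) \left(-101 + \left(28 - 68\right) \left(-184 - 151\right)\right) = \left(\left(4 - 8\right) - 20\right) \left(-101 - -13400\right) = \left(-4 - 20\right) \left(-101 + 13400\right) = \left(-24\right) 13299 = -319176$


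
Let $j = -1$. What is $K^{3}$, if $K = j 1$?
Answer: $-1$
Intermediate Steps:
$K = -1$ ($K = \left(-1\right) 1 = -1$)
$K^{3} = \left(-1\right)^{3} = -1$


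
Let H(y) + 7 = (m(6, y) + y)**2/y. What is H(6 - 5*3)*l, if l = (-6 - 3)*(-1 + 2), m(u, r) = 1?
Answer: 127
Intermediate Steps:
l = -9 (l = -9*1 = -9)
H(y) = -7 + (1 + y)**2/y
H(6 - 5*3)*l = (-7 + (1 + (6 - 5*3))**2/(6 - 5*3))*(-9) = (-7 + (1 + (6 - 15))**2/(6 - 15))*(-9) = (-7 + (1 - 9)**2/(-9))*(-9) = (-7 - 1/9*(-8)**2)*(-9) = (-7 - 1/9*64)*(-9) = (-7 - 64/9)*(-9) = -127/9*(-9) = 127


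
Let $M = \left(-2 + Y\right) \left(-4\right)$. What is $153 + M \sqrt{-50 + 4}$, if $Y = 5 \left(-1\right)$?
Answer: $153 + 28 i \sqrt{46} \approx 153.0 + 189.91 i$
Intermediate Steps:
$Y = -5$
$M = 28$ ($M = \left(-2 - 5\right) \left(-4\right) = \left(-7\right) \left(-4\right) = 28$)
$153 + M \sqrt{-50 + 4} = 153 + 28 \sqrt{-50 + 4} = 153 + 28 \sqrt{-46} = 153 + 28 i \sqrt{46}$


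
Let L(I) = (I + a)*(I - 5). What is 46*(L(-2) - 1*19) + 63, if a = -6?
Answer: 1765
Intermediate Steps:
L(I) = (-6 + I)*(-5 + I) (L(I) = (I - 6)*(I - 5) = (-6 + I)*(-5 + I))
46*(L(-2) - 1*19) + 63 = 46*((30 + (-2)² - 11*(-2)) - 1*19) + 63 = 46*((30 + 4 + 22) - 19) + 63 = 46*(56 - 19) + 63 = 46*37 + 63 = 1702 + 63 = 1765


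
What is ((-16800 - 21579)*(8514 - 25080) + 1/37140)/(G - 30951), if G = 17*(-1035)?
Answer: -23613111129961/1802998440 ≈ -13097.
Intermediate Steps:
G = -17595
((-16800 - 21579)*(8514 - 25080) + 1/37140)/(G - 30951) = ((-16800 - 21579)*(8514 - 25080) + 1/37140)/(-17595 - 30951) = (-38379*(-16566) + 1/37140)/(-48546) = (635786514 + 1/37140)*(-1/48546) = (23613111129961/37140)*(-1/48546) = -23613111129961/1802998440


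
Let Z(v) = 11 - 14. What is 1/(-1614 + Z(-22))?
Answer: -1/1617 ≈ -0.00061843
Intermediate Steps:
Z(v) = -3
1/(-1614 + Z(-22)) = 1/(-1614 - 3) = 1/(-1617) = -1/1617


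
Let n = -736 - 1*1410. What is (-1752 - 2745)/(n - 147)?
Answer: 4497/2293 ≈ 1.9612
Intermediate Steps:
n = -2146 (n = -736 - 1410 = -2146)
(-1752 - 2745)/(n - 147) = (-1752 - 2745)/(-2146 - 147) = -4497/(-2293) = -4497*(-1/2293) = 4497/2293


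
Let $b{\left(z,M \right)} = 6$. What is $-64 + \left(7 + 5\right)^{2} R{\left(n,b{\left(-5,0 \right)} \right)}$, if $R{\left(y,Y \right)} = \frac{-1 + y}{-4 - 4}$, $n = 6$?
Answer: $-154$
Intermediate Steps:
$R{\left(y,Y \right)} = \frac{1}{8} - \frac{y}{8}$ ($R{\left(y,Y \right)} = \frac{-1 + y}{-8} = \left(-1 + y\right) \left(- \frac{1}{8}\right) = \frac{1}{8} - \frac{y}{8}$)
$-64 + \left(7 + 5\right)^{2} R{\left(n,b{\left(-5,0 \right)} \right)} = -64 + \left(7 + 5\right)^{2} \left(\frac{1}{8} - \frac{3}{4}\right) = -64 + 12^{2} \left(\frac{1}{8} - \frac{3}{4}\right) = -64 + 144 \left(- \frac{5}{8}\right) = -64 - 90 = -154$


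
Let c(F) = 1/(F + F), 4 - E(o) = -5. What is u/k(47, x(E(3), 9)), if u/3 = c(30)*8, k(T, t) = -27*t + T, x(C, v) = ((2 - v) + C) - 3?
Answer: 1/185 ≈ 0.0054054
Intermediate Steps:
E(o) = 9 (E(o) = 4 - 1*(-5) = 4 + 5 = 9)
c(F) = 1/(2*F)
x(C, v) = -1 + C - v (x(C, v) = (2 + C - v) - 3 = -1 + C - v)
k(T, t) = T - 27*t
u = ⅖ (u = 3*(((½)/30)*8) = 3*(((½)*(1/30))*8) = 3*((1/60)*8) = 3*(2/15) = ⅖ ≈ 0.40000)
u/k(47, x(E(3), 9)) = 2/(5*(47 - 27*(-1 + 9 - 1*9))) = 2/(5*(47 - 27*(-1 + 9 - 9))) = 2/(5*(47 - 27*(-1))) = 2/(5*(47 + 27)) = (⅖)/74 = (⅖)*(1/74) = 1/185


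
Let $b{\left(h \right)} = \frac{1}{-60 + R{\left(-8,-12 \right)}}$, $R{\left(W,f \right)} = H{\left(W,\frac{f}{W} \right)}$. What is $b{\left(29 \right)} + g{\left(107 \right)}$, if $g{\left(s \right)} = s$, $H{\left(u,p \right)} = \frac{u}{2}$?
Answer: $\frac{6847}{64} \approx 106.98$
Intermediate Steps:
$H{\left(u,p \right)} = \frac{u}{2}$ ($H{\left(u,p \right)} = u \frac{1}{2} = \frac{u}{2}$)
$R{\left(W,f \right)} = \frac{W}{2}$
$b{\left(h \right)} = - \frac{1}{64}$ ($b{\left(h \right)} = \frac{1}{-60 + \frac{1}{2} \left(-8\right)} = \frac{1}{-60 - 4} = \frac{1}{-64} = - \frac{1}{64}$)
$b{\left(29 \right)} + g{\left(107 \right)} = - \frac{1}{64} + 107 = \frac{6847}{64}$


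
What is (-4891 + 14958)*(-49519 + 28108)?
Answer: -215544537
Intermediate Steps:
(-4891 + 14958)*(-49519 + 28108) = 10067*(-21411) = -215544537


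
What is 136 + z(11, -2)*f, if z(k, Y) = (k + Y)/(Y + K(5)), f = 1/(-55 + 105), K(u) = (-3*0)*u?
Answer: 13591/100 ≈ 135.91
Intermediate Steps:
K(u) = 0 (K(u) = 0*u = 0)
f = 1/50 ≈ 0.020000
z(k, Y) = (Y + k)/Y (z(k, Y) = (k + Y)/(Y + 0) = (Y + k)/Y)
136 + z(11, -2)*f = 136 + ((-2 + 11)/(-2))*(1/50) = 136 - ½*9*(1/50) = 136 - 9/2*1/50 = 136 - 9/100 = 13591/100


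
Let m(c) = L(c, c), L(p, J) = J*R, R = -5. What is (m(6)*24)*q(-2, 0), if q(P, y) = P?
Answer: 1440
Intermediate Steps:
L(p, J) = -5*J (L(p, J) = J*(-5) = -5*J)
m(c) = -5*c
(m(6)*24)*q(-2, 0) = (-5*6*24)*(-2) = -30*24*(-2) = -720*(-2) = 1440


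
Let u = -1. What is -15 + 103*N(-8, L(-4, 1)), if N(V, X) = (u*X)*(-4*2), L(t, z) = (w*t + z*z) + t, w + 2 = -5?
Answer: 20585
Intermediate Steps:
w = -7 (w = -2 - 5 = -7)
L(t, z) = z**2 - 6*t (L(t, z) = (-7*t + z*z) + t = (-7*t + z**2) + t = (z**2 - 7*t) + t = z**2 - 6*t)
N(V, X) = 8*X (N(V, X) = (-X)*(-4*2) = -X*(-8) = 8*X)
-15 + 103*N(-8, L(-4, 1)) = -15 + 103*(8*(1**2 - 6*(-4))) = -15 + 103*(8*(1 + 24)) = -15 + 103*(8*25) = -15 + 103*200 = -15 + 20600 = 20585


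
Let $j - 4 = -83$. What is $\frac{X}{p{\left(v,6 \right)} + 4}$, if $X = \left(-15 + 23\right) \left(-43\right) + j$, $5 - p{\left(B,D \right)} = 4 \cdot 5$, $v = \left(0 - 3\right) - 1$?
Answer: $\frac{423}{11} \approx 38.455$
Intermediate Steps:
$j = -79$ ($j = 4 - 83 = -79$)
$v = -4$ ($v = -3 - 1 = -4$)
$p{\left(B,D \right)} = -15$ ($p{\left(B,D \right)} = 5 - 4 \cdot 5 = 5 - 20 = -15$)
$X = -423$ ($X = \left(-15 + 23\right) \left(-43\right) - 79 = 8 \left(-43\right) - 79 = -344 - 79 = -423$)
$\frac{X}{p{\left(v,6 \right)} + 4} = \frac{1}{-15 + 4} \left(-423\right) = \frac{1}{-11} \left(-423\right) = \left(- \frac{1}{11}\right) \left(-423\right) = \frac{423}{11}$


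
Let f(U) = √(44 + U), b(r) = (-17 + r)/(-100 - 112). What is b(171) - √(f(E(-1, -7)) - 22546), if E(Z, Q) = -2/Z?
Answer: -77/106 - I*√(22546 - √46) ≈ -0.72641 - 150.13*I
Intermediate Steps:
b(r) = 17/212 - r/212 (b(r) = (-17 + r)/(-212) = (-17 + r)*(-1/212) = 17/212 - r/212)
b(171) - √(f(E(-1, -7)) - 22546) = (17/212 - 1/212*171) - √(√(44 - 2/(-1)) - 22546) = (17/212 - 171/212) - √(√(44 - 2*(-1)) - 22546) = -77/106 - √(√(44 + 2) - 22546) = -77/106 - √(√46 - 22546) = -77/106 - √(-22546 + √46)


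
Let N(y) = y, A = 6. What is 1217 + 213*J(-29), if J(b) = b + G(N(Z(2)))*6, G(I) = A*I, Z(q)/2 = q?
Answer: 25712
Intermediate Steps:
Z(q) = 2*q
G(I) = 6*I
J(b) = 144 + b (J(b) = b + (6*(2*2))*6 = b + (6*4)*6 = b + 24*6 = b + 144 = 144 + b)
1217 + 213*J(-29) = 1217 + 213*(144 - 29) = 1217 + 213*115 = 1217 + 24495 = 25712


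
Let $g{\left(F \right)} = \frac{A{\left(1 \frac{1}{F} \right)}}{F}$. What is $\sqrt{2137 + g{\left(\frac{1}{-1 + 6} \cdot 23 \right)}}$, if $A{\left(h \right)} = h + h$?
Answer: $\frac{\sqrt{1130523}}{23} \approx 46.229$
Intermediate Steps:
$A{\left(h \right)} = 2 h$
$g{\left(F \right)} = \frac{2}{F^{2}}$ ($g{\left(F \right)} = \frac{2 \cdot 1 \frac{1}{F}}{F} = \frac{2 \frac{1}{F}}{F} = \frac{2}{F^{2}}$)
$\sqrt{2137 + g{\left(\frac{1}{-1 + 6} \cdot 23 \right)}} = \sqrt{2137 + \frac{2}{529 \frac{1}{\left(-1 + 6\right)^{2}}}} = \sqrt{2137 + \frac{2}{\frac{529}{25}}} = \sqrt{2137 + 2 \cdot \frac{25}{529}} = \sqrt{2137 + \frac{50}{529}} = \sqrt{\frac{1130523}{529}} = \frac{\sqrt{1130523}}{23}$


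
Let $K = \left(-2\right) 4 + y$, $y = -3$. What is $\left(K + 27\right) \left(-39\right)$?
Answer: $-624$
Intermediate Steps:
$K = -11$ ($K = \left(-2\right) 4 - 3 = -8 - 3 = -11$)
$\left(K + 27\right) \left(-39\right) = \left(-11 + 27\right) \left(-39\right) = 16 \left(-39\right) = -624$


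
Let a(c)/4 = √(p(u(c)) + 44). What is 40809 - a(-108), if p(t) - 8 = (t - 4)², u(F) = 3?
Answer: 40809 - 4*√53 ≈ 40780.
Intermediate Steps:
p(t) = 8 + (-4 + t)² (p(t) = 8 + (t - 4)² = 8 + (-4 + t)²)
a(c) = 4*√53 (a(c) = 4*√((8 + (-4 + 3)²) + 44) = 4*√((8 + (-1)²) + 44) = 4*√((8 + 1) + 44) = 4*√(9 + 44) = 4*√53)
40809 - a(-108) = 40809 - 4*√53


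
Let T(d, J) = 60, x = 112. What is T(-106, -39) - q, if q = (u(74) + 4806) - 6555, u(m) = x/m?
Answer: 66877/37 ≈ 1807.5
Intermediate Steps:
u(m) = 112/m
q = -64657/37 (q = (112/74 + 4806) - 6555 = (112*(1/74) + 4806) - 6555 = (56/37 + 4806) - 6555 = 177878/37 - 6555 = -64657/37 ≈ -1747.5)
T(-106, -39) - q = 60 - 1*(-64657/37) = 60 + 64657/37 = 66877/37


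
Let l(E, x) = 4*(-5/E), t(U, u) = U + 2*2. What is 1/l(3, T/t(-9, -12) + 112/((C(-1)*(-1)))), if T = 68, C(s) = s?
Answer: -3/20 ≈ -0.15000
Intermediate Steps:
t(U, u) = 4 + U (t(U, u) = U + 4 = 4 + U)
l(E, x) = -20/E
1/l(3, T/t(-9, -12) + 112/((C(-1)*(-1)))) = 1/(-20/3) = -3/20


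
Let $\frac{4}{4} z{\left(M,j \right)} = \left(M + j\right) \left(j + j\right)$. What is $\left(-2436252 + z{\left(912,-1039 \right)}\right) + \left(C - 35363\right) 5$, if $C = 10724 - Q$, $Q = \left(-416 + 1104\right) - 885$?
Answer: $-2294556$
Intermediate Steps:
$Q = -197$ ($Q = 688 - 885 = -197$)
$C = 10921$ ($C = 10724 - -197 = 10724 + 197 = 10921$)
$z{\left(M,j \right)} = 2 j \left(M + j\right)$ ($z{\left(M,j \right)} = \left(M + j\right) \left(j + j\right) = \left(M + j\right) 2 j = 2 j \left(M + j\right)$)
$\left(-2436252 + z{\left(912,-1039 \right)}\right) + \left(C - 35363\right) 5 = \left(-2436252 + 2 \left(-1039\right) \left(912 - 1039\right)\right) + \left(10921 - 35363\right) 5 = \left(-2436252 + 2 \left(-1039\right) \left(-127\right)\right) + \left(10921 - 35363\right) 5 = \left(-2436252 + 263906\right) - 122210 = -2172346 - 122210 = -2294556$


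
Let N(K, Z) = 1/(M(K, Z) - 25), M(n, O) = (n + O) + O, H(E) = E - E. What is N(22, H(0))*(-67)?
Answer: 67/3 ≈ 22.333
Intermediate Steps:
H(E) = 0
M(n, O) = n + 2*O (M(n, O) = (O + n) + O = n + 2*O)
N(K, Z) = 1/(-25 + K + 2*Z) (N(K, Z) = 1/((K + 2*Z) - 25) = 1/(-25 + K + 2*Z))
N(22, H(0))*(-67) = -67/(-25 + 22 + 2*0) = -67/(-25 + 22 + 0) = -67/(-3) = -1/3*(-67) = 67/3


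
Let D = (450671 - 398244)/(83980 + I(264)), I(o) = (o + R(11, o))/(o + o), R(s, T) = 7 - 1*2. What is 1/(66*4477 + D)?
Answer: 44341709/13102204540194 ≈ 3.3843e-6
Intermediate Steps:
R(s, T) = 5 (R(s, T) = 7 - 2 = 5)
I(o) = (5 + o)/(2*o) (I(o) = (o + 5)/(o + o) = (5 + o)/((2*o)) = (5 + o)*(1/(2*o)) = (5 + o)/(2*o))
D = 27681456/44341709 (D = (450671 - 398244)/(83980 + (½)*(5 + 264)/264) = 52427/(83980 + (½)*(1/264)*269) = 52427/(83980 + 269/528) = 52427/(44341709/528) = 52427*(528/44341709) = 27681456/44341709 ≈ 0.62428)
1/(66*4477 + D) = 1/(66*4477 + 27681456/44341709) = 1/(295482 + 27681456/44341709) = 1/(13102204540194/44341709) = 44341709/13102204540194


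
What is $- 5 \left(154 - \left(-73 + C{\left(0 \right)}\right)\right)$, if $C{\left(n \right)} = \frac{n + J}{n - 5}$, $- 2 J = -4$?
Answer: $-1137$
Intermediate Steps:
$J = 2$ ($J = \left(- \frac{1}{2}\right) \left(-4\right) = 2$)
$C{\left(n \right)} = \frac{2 + n}{-5 + n}$ ($C{\left(n \right)} = \frac{n + 2}{n - 5} = \frac{2 + n}{-5 + n}$)
$- 5 \left(154 - \left(-73 + C{\left(0 \right)}\right)\right) = - 5 \left(154 + \left(73 - \frac{2 + 0}{-5 + 0}\right)\right) = - 5 \left(154 + \left(73 - \frac{1}{-5} \cdot 2\right)\right) = - 5 \left(154 + \left(73 - \left(- \frac{1}{5}\right) 2\right)\right) = - 5 \left(154 + \left(73 - - \frac{2}{5}\right)\right) = - 5 \left(154 + \left(73 + \frac{2}{5}\right)\right) = - 5 \left(154 + \frac{367}{5}\right) = \left(-5\right) \frac{1137}{5} = -1137$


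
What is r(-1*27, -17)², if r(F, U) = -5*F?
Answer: 18225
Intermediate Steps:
r(-1*27, -17)² = (-(-5)*27)² = (-5*(-27))² = 135² = 18225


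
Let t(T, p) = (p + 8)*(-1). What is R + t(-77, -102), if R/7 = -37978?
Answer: -265752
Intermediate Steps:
R = -265846 (R = 7*(-37978) = -265846)
t(T, p) = -8 - p (t(T, p) = (8 + p)*(-1) = -8 - p)
R + t(-77, -102) = -265846 + (-8 - 1*(-102)) = -265846 + (-8 + 102) = -265846 + 94 = -265752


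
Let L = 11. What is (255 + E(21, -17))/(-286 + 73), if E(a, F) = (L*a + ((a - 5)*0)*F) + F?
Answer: -469/213 ≈ -2.2019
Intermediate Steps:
E(a, F) = F + 11*a (E(a, F) = (11*a + ((a - 5)*0)*F) + F = (11*a + ((-5 + a)*0)*F) + F = (11*a + 0*F) + F = (11*a + 0) + F = 11*a + F = F + 11*a)
(255 + E(21, -17))/(-286 + 73) = (255 + (-17 + 11*21))/(-286 + 73) = (255 + (-17 + 231))/(-213) = (255 + 214)*(-1/213) = 469*(-1/213) = -469/213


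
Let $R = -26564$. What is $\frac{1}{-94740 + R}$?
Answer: $- \frac{1}{121304} \approx -8.2437 \cdot 10^{-6}$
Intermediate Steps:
$\frac{1}{-94740 + R} = \frac{1}{-94740 - 26564} = \frac{1}{-121304} = - \frac{1}{121304}$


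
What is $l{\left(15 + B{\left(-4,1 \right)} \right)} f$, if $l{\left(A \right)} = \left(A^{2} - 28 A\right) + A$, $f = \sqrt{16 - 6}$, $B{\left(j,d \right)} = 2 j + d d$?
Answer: $- 152 \sqrt{10} \approx -480.67$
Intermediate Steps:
$B{\left(j,d \right)} = d^{2} + 2 j$ ($B{\left(j,d \right)} = 2 j + d^{2} = d^{2} + 2 j$)
$f = \sqrt{10} \approx 3.1623$
$l{\left(A \right)} = A^{2} - 27 A$
$l{\left(15 + B{\left(-4,1 \right)} \right)} f = \left(15 + \left(1^{2} + 2 \left(-4\right)\right)\right) \left(-27 + \left(15 + \left(1^{2} + 2 \left(-4\right)\right)\right)\right) \sqrt{10} = \left(15 + \left(1 - 8\right)\right) \left(-27 + \left(15 + \left(1 - 8\right)\right)\right) \sqrt{10} = \left(15 - 7\right) \left(-27 + \left(15 - 7\right)\right) \sqrt{10} = 8 \left(-27 + 8\right) \sqrt{10} = 8 \left(-19\right) \sqrt{10} = - 152 \sqrt{10}$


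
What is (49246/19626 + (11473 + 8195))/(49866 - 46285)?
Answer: 193026707/35140353 ≈ 5.4930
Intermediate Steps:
(49246/19626 + (11473 + 8195))/(49866 - 46285) = (49246*(1/19626) + 19668)/3581 = (24623/9813 + 19668)*(1/3581) = (193026707/9813)*(1/3581) = 193026707/35140353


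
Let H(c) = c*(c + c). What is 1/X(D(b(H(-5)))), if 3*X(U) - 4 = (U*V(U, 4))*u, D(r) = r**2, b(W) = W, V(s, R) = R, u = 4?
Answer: 3/40004 ≈ 7.4993e-5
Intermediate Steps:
H(c) = 2*c**2 (H(c) = c*(2*c) = 2*c**2)
X(U) = 4/3 + 16*U/3 (X(U) = 4/3 + ((U*4)*4)/3 = 4/3 + ((4*U)*4)/3 = 4/3 + (16*U)/3 = 4/3 + 16*U/3)
1/X(D(b(H(-5)))) = 1/(4/3 + 16*(2*(-5)**2)**2/3) = 1/(4/3 + 16*(2*25)**2/3) = 1/(4/3 + (16/3)*50**2) = 1/(4/3 + (16/3)*2500) = 1/(4/3 + 40000/3) = 1/(40004/3) = 3/40004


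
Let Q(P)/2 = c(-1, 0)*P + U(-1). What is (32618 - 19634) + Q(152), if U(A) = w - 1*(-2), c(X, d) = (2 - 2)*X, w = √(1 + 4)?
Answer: 12988 + 2*√5 ≈ 12992.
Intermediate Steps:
w = √5 ≈ 2.2361
c(X, d) = 0 (c(X, d) = 0*X = 0)
U(A) = 2 + √5 (U(A) = √5 - 1*(-2) = √5 + 2 = 2 + √5)
Q(P) = 4 + 2*√5 (Q(P) = 2*(0*P + (2 + √5)) = 2*(0 + (2 + √5)) = 2*(2 + √5) = 4 + 2*√5)
(32618 - 19634) + Q(152) = (32618 - 19634) + (4 + 2*√5) = 12984 + (4 + 2*√5) = 12988 + 2*√5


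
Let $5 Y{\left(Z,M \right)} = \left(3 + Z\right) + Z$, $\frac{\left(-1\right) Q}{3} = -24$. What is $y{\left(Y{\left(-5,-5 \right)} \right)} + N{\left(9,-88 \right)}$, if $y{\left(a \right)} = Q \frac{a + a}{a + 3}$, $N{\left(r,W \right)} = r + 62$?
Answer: $-55$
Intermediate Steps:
$N{\left(r,W \right)} = 62 + r$
$Q = 72$ ($Q = \left(-3\right) \left(-24\right) = 72$)
$Y{\left(Z,M \right)} = \frac{3}{5} + \frac{2 Z}{5}$ ($Y{\left(Z,M \right)} = \frac{\left(3 + Z\right) + Z}{5} = \frac{3 + 2 Z}{5} = \frac{3}{5} + \frac{2 Z}{5}$)
$y{\left(a \right)} = \frac{144 a}{3 + a}$ ($y{\left(a \right)} = 72 \frac{a + a}{a + 3} = 72 \frac{2 a}{3 + a} = \frac{144 a}{3 + a}$)
$y{\left(Y{\left(-5,-5 \right)} \right)} + N{\left(9,-88 \right)} = \frac{144 \left(\frac{3}{5} + \frac{2}{5} \left(-5\right)\right)}{3 + \left(\frac{3}{5} + \frac{2}{5} \left(-5\right)\right)} + \left(62 + 9\right) = \frac{144 \left(\frac{3}{5} - 2\right)}{3 + \left(\frac{3}{5} - 2\right)} + 71 = 144 \left(- \frac{7}{5}\right) \frac{1}{3 - \frac{7}{5}} + 71 = 144 \left(- \frac{7}{5}\right) \frac{1}{\frac{8}{5}} + 71 = 144 \left(- \frac{7}{5}\right) \frac{5}{8} + 71 = -126 + 71 = -55$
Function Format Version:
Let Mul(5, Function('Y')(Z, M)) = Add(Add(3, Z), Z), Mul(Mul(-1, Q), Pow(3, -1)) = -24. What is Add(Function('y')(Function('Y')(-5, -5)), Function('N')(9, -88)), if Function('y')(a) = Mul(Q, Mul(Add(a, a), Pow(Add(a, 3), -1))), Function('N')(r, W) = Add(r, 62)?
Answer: -55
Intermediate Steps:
Function('N')(r, W) = Add(62, r)
Q = 72 (Q = Mul(-3, -24) = 72)
Function('Y')(Z, M) = Add(Rational(3, 5), Mul(Rational(2, 5), Z)) (Function('Y')(Z, M) = Mul(Rational(1, 5), Add(Add(3, Z), Z)) = Mul(Rational(1, 5), Add(3, Mul(2, Z))) = Add(Rational(3, 5), Mul(Rational(2, 5), Z)))
Function('y')(a) = Mul(144, a, Pow(Add(3, a), -1)) (Function('y')(a) = Mul(72, Mul(Add(a, a), Pow(Add(a, 3), -1))) = Mul(72, Mul(Mul(2, a), Pow(Add(3, a), -1))) = Mul(72, Mul(2, a, Pow(Add(3, a), -1))) = Mul(144, a, Pow(Add(3, a), -1)))
Add(Function('y')(Function('Y')(-5, -5)), Function('N')(9, -88)) = Add(Mul(144, Add(Rational(3, 5), Mul(Rational(2, 5), -5)), Pow(Add(3, Add(Rational(3, 5), Mul(Rational(2, 5), -5))), -1)), Add(62, 9)) = Add(Mul(144, Add(Rational(3, 5), -2), Pow(Add(3, Add(Rational(3, 5), -2)), -1)), 71) = Add(Mul(144, Rational(-7, 5), Pow(Add(3, Rational(-7, 5)), -1)), 71) = Add(Mul(144, Rational(-7, 5), Pow(Rational(8, 5), -1)), 71) = Add(Mul(144, Rational(-7, 5), Rational(5, 8)), 71) = Add(-126, 71) = -55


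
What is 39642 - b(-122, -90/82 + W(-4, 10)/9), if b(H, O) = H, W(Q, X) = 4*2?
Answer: 39764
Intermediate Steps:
W(Q, X) = 8
39642 - b(-122, -90/82 + W(-4, 10)/9) = 39642 - 1*(-122) = 39642 + 122 = 39764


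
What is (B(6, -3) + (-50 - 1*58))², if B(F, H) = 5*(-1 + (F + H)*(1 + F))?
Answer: 64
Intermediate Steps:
B(F, H) = -5 + 5*(1 + F)*(F + H) (B(F, H) = 5*(-1 + (1 + F)*(F + H)) = -5 + 5*(1 + F)*(F + H))
(B(6, -3) + (-50 - 1*58))² = ((-5 + 5*6 + 5*(-3) + 5*6² + 5*6*(-3)) + (-50 - 1*58))² = ((-5 + 30 - 15 + 5*36 - 90) + (-50 - 58))² = ((-5 + 30 - 15 + 180 - 90) - 108)² = (100 - 108)² = (-8)² = 64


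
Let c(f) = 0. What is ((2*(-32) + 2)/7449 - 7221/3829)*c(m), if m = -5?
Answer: 0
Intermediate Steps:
((2*(-32) + 2)/7449 - 7221/3829)*c(m) = ((2*(-32) + 2)/7449 - 7221/3829)*0 = ((-64 + 2)*(1/7449) - 7221*1/3829)*0 = (-62*1/7449 - 7221/3829)*0 = (-62/7449 - 7221/3829)*0 = -54026627/28522221*0 = 0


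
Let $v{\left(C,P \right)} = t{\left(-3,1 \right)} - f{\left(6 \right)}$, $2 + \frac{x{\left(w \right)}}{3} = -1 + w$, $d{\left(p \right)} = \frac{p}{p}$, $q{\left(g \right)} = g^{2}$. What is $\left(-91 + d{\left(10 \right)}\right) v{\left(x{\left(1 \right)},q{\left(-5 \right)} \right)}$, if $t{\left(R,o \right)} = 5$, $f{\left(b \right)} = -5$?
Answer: $-900$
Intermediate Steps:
$d{\left(p \right)} = 1$
$x{\left(w \right)} = -9 + 3 w$ ($x{\left(w \right)} = -6 + 3 \left(-1 + w\right) = -6 + \left(-3 + 3 w\right) = -9 + 3 w$)
$v{\left(C,P \right)} = 10$ ($v{\left(C,P \right)} = 5 - -5 = 5 + 5 = 10$)
$\left(-91 + d{\left(10 \right)}\right) v{\left(x{\left(1 \right)},q{\left(-5 \right)} \right)} = \left(-91 + 1\right) 10 = \left(-90\right) 10 = -900$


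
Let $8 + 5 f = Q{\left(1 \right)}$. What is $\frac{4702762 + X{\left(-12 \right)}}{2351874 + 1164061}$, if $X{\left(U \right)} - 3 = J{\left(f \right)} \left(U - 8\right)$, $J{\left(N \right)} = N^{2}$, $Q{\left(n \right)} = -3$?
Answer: $\frac{23513341}{17579675} \approx 1.3375$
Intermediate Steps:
$f = - \frac{11}{5}$ ($f = - \frac{8}{5} + \frac{1}{5} \left(-3\right) = - \frac{8}{5} - \frac{3}{5} = - \frac{11}{5} \approx -2.2$)
$X{\left(U \right)} = - \frac{893}{25} + \frac{121 U}{25}$ ($X{\left(U \right)} = 3 + \left(- \frac{11}{5}\right)^{2} \left(U - 8\right) = 3 + \frac{121 \left(-8 + U\right)}{25} = 3 + \left(- \frac{968}{25} + \frac{121 U}{25}\right) = - \frac{893}{25} + \frac{121 U}{25}$)
$\frac{4702762 + X{\left(-12 \right)}}{2351874 + 1164061} = \frac{4702762 + \left(- \frac{893}{25} + \frac{121}{25} \left(-12\right)\right)}{2351874 + 1164061} = \frac{4702762 - \frac{469}{5}}{3515935} = \left(4702762 - \frac{469}{5}\right) \frac{1}{3515935} = \frac{23513341}{5} \cdot \frac{1}{3515935} = \frac{23513341}{17579675}$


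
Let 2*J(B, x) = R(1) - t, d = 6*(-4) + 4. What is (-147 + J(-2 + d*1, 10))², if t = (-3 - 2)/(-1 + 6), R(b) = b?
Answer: 21316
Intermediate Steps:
t = -1 (t = -5/5 = -5*⅕ = -1)
d = -20 (d = -24 + 4 = -20)
J(B, x) = 1 (J(B, x) = (1 - 1*(-1))/2 = (1 + 1)/2 = (½)*2 = 1)
(-147 + J(-2 + d*1, 10))² = (-147 + 1)² = (-146)² = 21316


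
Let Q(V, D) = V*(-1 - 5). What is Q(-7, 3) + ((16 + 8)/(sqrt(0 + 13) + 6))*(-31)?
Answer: -3498/23 + 744*sqrt(13)/23 ≈ -35.455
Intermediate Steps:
Q(V, D) = -6*V (Q(V, D) = V*(-6) = -6*V)
Q(-7, 3) + ((16 + 8)/(sqrt(0 + 13) + 6))*(-31) = -6*(-7) + ((16 + 8)/(sqrt(0 + 13) + 6))*(-31) = 42 + (24/(sqrt(13) + 6))*(-31) = 42 + (24/(6 + sqrt(13)))*(-31) = 42 - 744/(6 + sqrt(13))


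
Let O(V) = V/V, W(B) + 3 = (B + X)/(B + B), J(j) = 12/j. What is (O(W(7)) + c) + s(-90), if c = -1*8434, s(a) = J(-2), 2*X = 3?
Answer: -8439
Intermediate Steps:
X = 3/2 (X = (½)*3 = 3/2 ≈ 1.5000)
s(a) = -6 (s(a) = 12/(-2) = 12*(-½) = -6)
W(B) = -3 + (3/2 + B)/(2*B) (W(B) = -3 + (B + 3/2)/(B + B) = -3 + (3/2 + B)/((2*B)) = -3 + (3/2 + B)*(1/(2*B)) = -3 + (3/2 + B)/(2*B))
O(V) = 1
c = -8434
(O(W(7)) + c) + s(-90) = (1 - 8434) - 6 = -8433 - 6 = -8439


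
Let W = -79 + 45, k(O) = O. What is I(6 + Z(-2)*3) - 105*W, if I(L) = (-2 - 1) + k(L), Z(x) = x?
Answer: 3567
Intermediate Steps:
W = -34
I(L) = -3 + L (I(L) = (-2 - 1) + L = -3 + L)
I(6 + Z(-2)*3) - 105*W = (-3 + (6 - 2*3)) - 105*(-34) = (-3 + (6 - 6)) + 3570 = (-3 + 0) + 3570 = -3 + 3570 = 3567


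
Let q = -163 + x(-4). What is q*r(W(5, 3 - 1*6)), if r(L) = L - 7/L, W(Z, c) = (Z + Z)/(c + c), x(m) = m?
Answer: -6346/15 ≈ -423.07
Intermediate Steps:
W(Z, c) = Z/c (W(Z, c) = (2*Z)/((2*c)) = (2*Z)*(1/(2*c)) = Z/c)
q = -167 (q = -163 - 4 = -167)
q*r(W(5, 3 - 1*6)) = -167*(5/(3 - 1*6) - 7/(5/(3 - 1*6))) = -167*(5/(3 - 6) - 7/(5/(3 - 6))) = -167*(5/(-3) - 7/(5/(-3))) = -167*(5*(-⅓) - 7/(5*(-⅓))) = -167*(-5/3 - 7/(-5/3)) = -167*(-5/3 - 7*(-⅗)) = -167*(-5/3 + 21/5) = -167*38/15 = -6346/15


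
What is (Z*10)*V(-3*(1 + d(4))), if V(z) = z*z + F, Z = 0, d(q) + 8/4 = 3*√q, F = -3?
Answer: 0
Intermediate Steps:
d(q) = -2 + 3*√q
V(z) = -3 + z² (V(z) = z*z - 3 = z² - 3 = -3 + z²)
(Z*10)*V(-3*(1 + d(4))) = (0*10)*(-3 + (-3*(1 + (-2 + 3*√4)))²) = 0*(-3 + (-3*(1 + (-2 + 3*2)))²) = 0*(-3 + (-3*(1 + (-2 + 6)))²) = 0*(-3 + (-3*(1 + 4))²) = 0*(-3 + (-3*5)²) = 0*(-3 + (-15)²) = 0*(-3 + 225) = 0*222 = 0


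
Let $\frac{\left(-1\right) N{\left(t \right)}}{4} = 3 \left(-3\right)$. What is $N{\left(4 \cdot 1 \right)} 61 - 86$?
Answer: $2110$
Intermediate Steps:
$N{\left(t \right)} = 36$ ($N{\left(t \right)} = - 4 \cdot 3 \left(-3\right) = \left(-4\right) \left(-9\right) = 36$)
$N{\left(4 \cdot 1 \right)} 61 - 86 = 36 \cdot 61 - 86 = 2196 - 86 = 2110$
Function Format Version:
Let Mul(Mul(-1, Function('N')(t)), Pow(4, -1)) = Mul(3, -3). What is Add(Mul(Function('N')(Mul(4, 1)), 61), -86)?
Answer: 2110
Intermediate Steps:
Function('N')(t) = 36 (Function('N')(t) = Mul(-4, Mul(3, -3)) = Mul(-4, -9) = 36)
Add(Mul(Function('N')(Mul(4, 1)), 61), -86) = Add(Mul(36, 61), -86) = Add(2196, -86) = 2110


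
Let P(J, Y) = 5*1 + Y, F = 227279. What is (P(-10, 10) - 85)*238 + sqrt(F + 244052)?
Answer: -16660 + 7*sqrt(9619) ≈ -15973.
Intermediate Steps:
P(J, Y) = 5 + Y
(P(-10, 10) - 85)*238 + sqrt(F + 244052) = ((5 + 10) - 85)*238 + sqrt(227279 + 244052) = (15 - 85)*238 + sqrt(471331) = -70*238 + 7*sqrt(9619) = -16660 + 7*sqrt(9619)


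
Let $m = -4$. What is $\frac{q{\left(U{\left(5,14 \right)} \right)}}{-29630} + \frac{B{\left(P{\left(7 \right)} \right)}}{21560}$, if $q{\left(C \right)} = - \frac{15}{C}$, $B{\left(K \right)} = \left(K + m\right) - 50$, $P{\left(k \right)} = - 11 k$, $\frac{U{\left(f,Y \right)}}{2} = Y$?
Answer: $- \frac{193499}{31941140} \approx -0.006058$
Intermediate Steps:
$U{\left(f,Y \right)} = 2 Y$
$B{\left(K \right)} = -54 + K$ ($B{\left(K \right)} = \left(K - 4\right) - 50 = \left(-4 + K\right) - 50 = -54 + K$)
$\frac{q{\left(U{\left(5,14 \right)} \right)}}{-29630} + \frac{B{\left(P{\left(7 \right)} \right)}}{21560} = \frac{\left(-15\right) \frac{1}{2 \cdot 14}}{-29630} + \frac{-54 - 77}{21560} = - \frac{15}{28} \left(- \frac{1}{29630}\right) + \left(-54 - 77\right) \frac{1}{21560} = \left(-15\right) \frac{1}{28} \left(- \frac{1}{29630}\right) - \frac{131}{21560} = \left(- \frac{15}{28}\right) \left(- \frac{1}{29630}\right) - \frac{131}{21560} = \frac{3}{165928} - \frac{131}{21560} = - \frac{193499}{31941140}$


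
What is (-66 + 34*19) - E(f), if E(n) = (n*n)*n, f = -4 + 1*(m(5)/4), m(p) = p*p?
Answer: 36391/64 ≈ 568.61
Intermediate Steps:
m(p) = p²
f = 9/4 (f = -4 + 1*(5²/4) = -4 + 1*(25*(¼)) = -4 + 1*(25/4) = -4 + 25/4 = 9/4 ≈ 2.2500)
E(n) = n³ (E(n) = n²*n = n³)
(-66 + 34*19) - E(f) = (-66 + 34*19) - (9/4)³ = (-66 + 646) - 1*729/64 = 580 - 729/64 = 36391/64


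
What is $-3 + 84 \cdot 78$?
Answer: $6549$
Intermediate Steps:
$-3 + 84 \cdot 78 = -3 + 6552 = 6549$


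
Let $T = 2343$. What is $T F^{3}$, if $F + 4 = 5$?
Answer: $2343$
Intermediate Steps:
$F = 1$ ($F = -4 + 5 = 1$)
$T F^{3} = 2343 \cdot 1^{3} = 2343 \cdot 1 = 2343$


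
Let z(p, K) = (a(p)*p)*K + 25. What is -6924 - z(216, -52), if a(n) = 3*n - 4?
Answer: 7226459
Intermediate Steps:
a(n) = -4 + 3*n
z(p, K) = 25 + K*p*(-4 + 3*p) (z(p, K) = ((-4 + 3*p)*p)*K + 25 = (p*(-4 + 3*p))*K + 25 = K*p*(-4 + 3*p) + 25 = 25 + K*p*(-4 + 3*p))
-6924 - z(216, -52) = -6924 - (25 - 52*216*(-4 + 3*216)) = -6924 - (25 - 52*216*(-4 + 648)) = -6924 - (25 - 52*216*644) = -6924 - (25 - 7233408) = -6924 - 1*(-7233383) = -6924 + 7233383 = 7226459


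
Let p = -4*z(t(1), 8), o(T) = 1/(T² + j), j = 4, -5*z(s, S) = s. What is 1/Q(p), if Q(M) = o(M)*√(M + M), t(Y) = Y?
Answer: 29*√10/25 ≈ 3.6682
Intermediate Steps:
z(s, S) = -s/5
o(T) = 1/(4 + T²) (o(T) = 1/(T² + 4) = 1/(4 + T²))
p = ⅘ (p = -(-4)/5 = -4*(-⅕) = ⅘ ≈ 0.80000)
Q(M) = √2*√M/(4 + M²) (Q(M) = √(M + M)/(4 + M²) = √(2*M)/(4 + M²) = (√2*√M)/(4 + M²) = √2*√M/(4 + M²))
1/Q(p) = 1/(√2*√(⅘)/(4 + (⅘)²)) = 1/(√2*(2*√5/5)/(4 + 16/25)) = 1/(√2*(2*√5/5)/(116/25)) = 1/(√2*(2*√5/5)*(25/116)) = 1/(5*√10/58) = 29*√10/25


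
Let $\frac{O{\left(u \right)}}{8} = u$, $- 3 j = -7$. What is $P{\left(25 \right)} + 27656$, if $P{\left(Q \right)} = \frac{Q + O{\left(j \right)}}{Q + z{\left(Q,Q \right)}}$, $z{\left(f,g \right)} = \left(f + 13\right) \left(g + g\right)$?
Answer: $\frac{159713531}{5775} \approx 27656.0$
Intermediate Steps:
$j = \frac{7}{3}$ ($j = \left(- \frac{1}{3}\right) \left(-7\right) = \frac{7}{3} \approx 2.3333$)
$O{\left(u \right)} = 8 u$
$z{\left(f,g \right)} = 2 g \left(13 + f\right)$ ($z{\left(f,g \right)} = \left(13 + f\right) 2 g = 2 g \left(13 + f\right)$)
$P{\left(Q \right)} = \frac{\frac{56}{3} + Q}{Q + 2 Q \left(13 + Q\right)}$ ($P{\left(Q \right)} = \frac{Q + 8 \cdot \frac{7}{3}}{Q + 2 Q \left(13 + Q\right)} = \frac{Q + \frac{56}{3}}{Q + 2 Q \left(13 + Q\right)} = \frac{\frac{56}{3} + Q}{Q + 2 Q \left(13 + Q\right)}$)
$P{\left(25 \right)} + 27656 = \frac{\frac{56}{3} + 25}{25 \left(27 + 2 \cdot 25\right)} + 27656 = \frac{1}{25} \frac{1}{27 + 50} \cdot \frac{131}{3} + 27656 = \frac{1}{25} \cdot \frac{1}{77} \cdot \frac{131}{3} + 27656 = \frac{131}{5775} + 27656 = \frac{159713531}{5775}$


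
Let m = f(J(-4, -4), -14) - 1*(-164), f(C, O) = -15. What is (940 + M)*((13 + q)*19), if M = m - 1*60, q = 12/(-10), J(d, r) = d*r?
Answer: 1153509/5 ≈ 2.3070e+5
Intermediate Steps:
q = -6/5 (q = 12*(-⅒) = -6/5 ≈ -1.2000)
m = 149 (m = -15 - 1*(-164) = -15 + 164 = 149)
M = 89 (M = 149 - 1*60 = 149 - 60 = 89)
(940 + M)*((13 + q)*19) = (940 + 89)*((13 - 6/5)*19) = 1029*((59/5)*19) = 1029*(1121/5) = 1153509/5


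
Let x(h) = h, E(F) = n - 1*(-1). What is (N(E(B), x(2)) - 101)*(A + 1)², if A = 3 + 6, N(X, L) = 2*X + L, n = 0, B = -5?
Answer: -9700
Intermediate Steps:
E(F) = 1 (E(F) = 0 - 1*(-1) = 0 + 1 = 1)
N(X, L) = L + 2*X
A = 9
(N(E(B), x(2)) - 101)*(A + 1)² = ((2 + 2*1) - 101)*(9 + 1)² = ((2 + 2) - 101)*10² = (4 - 101)*100 = -97*100 = -9700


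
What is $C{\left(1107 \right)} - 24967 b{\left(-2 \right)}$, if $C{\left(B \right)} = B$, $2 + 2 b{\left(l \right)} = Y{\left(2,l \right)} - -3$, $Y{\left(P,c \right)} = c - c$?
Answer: $- \frac{22753}{2} \approx -11377.0$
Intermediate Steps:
$Y{\left(P,c \right)} = 0$
$b{\left(l \right)} = \frac{1}{2}$ ($b{\left(l \right)} = -1 + \frac{0 - -3}{2} = -1 + \frac{0 + 3}{2} = -1 + \frac{1}{2} \cdot 3 = -1 + \frac{3}{2} = \frac{1}{2}$)
$C{\left(1107 \right)} - 24967 b{\left(-2 \right)} = 1107 - 24967 \cdot \frac{1}{2} = 1107 - \frac{24967}{2} = - \frac{22753}{2}$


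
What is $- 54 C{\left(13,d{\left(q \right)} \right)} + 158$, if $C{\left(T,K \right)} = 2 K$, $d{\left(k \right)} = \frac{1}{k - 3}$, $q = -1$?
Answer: $185$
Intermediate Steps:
$d{\left(k \right)} = \frac{1}{-3 + k}$
$- 54 C{\left(13,d{\left(q \right)} \right)} + 158 = - 54 \frac{2}{-3 - 1} + 158 = - 54 \frac{2}{-4} + 158 = - 54 \cdot 2 \left(- \frac{1}{4}\right) + 158 = \left(-54\right) \left(- \frac{1}{2}\right) + 158 = 27 + 158 = 185$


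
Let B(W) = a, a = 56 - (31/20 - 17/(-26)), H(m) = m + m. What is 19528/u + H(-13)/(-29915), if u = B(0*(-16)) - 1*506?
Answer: -151883774302/3517196295 ≈ -43.183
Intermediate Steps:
H(m) = 2*m
a = 13987/260 (a = 56 - (31*(1/20) - 17*(-1/26)) = 56 - (31/20 + 17/26) = 56 - 1*573/260 = 56 - 573/260 = 13987/260 ≈ 53.796)
B(W) = 13987/260
u = -117573/260 (u = 13987/260 - 1*506 = 13987/260 - 506 = -117573/260 ≈ -452.20)
19528/u + H(-13)/(-29915) = 19528/(-117573/260) + (2*(-13))/(-29915) = 19528*(-260/117573) - 26*(-1/29915) = -5077280/117573 + 26/29915 = -151883774302/3517196295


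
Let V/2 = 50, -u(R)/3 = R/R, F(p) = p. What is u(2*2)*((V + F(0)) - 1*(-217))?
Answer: -951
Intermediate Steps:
u(R) = -3 (u(R) = -3*R/R = -3*1 = -3)
V = 100 (V = 2*50 = 100)
u(2*2)*((V + F(0)) - 1*(-217)) = -3*((100 + 0) - 1*(-217)) = -3*(100 + 217) = -3*317 = -951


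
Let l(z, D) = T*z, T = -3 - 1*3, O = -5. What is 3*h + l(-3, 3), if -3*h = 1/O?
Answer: 91/5 ≈ 18.200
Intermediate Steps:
h = 1/15 (h = -1/3/(-5) = -1/3*(-1/5) = 1/15 ≈ 0.066667)
T = -6 (T = -3 - 3 = -6)
l(z, D) = -6*z
3*h + l(-3, 3) = 3*(1/15) - 6*(-3) = 1/5 + 18 = 91/5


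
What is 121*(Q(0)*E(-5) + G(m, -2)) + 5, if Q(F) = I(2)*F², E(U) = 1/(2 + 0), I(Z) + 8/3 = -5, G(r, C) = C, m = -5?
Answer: -237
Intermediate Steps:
I(Z) = -23/3 (I(Z) = -8/3 - 5 = -23/3)
E(U) = ½ (E(U) = 1/2 = ½)
Q(F) = -23*F²/3
121*(Q(0)*E(-5) + G(m, -2)) + 5 = 121*(-23/3*0²*(½) - 2) + 5 = 121*(-23/3*0*(½) - 2) + 5 = 121*(0*(½) - 2) + 5 = 121*(0 - 2) + 5 = 121*(-2) + 5 = -242 + 5 = -237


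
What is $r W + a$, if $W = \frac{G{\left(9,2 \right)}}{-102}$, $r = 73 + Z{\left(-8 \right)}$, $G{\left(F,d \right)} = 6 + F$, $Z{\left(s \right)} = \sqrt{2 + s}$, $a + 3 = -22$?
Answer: $- \frac{1215}{34} - \frac{5 i \sqrt{6}}{34} \approx -35.735 - 0.36022 i$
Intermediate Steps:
$a = -25$ ($a = -3 - 22 = -25$)
$r = 73 + i \sqrt{6}$ ($r = 73 + \sqrt{2 - 8} = 73 + \sqrt{-6} = 73 + i \sqrt{6} \approx 73.0 + 2.4495 i$)
$W = - \frac{5}{34}$ ($W = \frac{6 + 9}{-102} = 15 \left(- \frac{1}{102}\right) = - \frac{5}{34} \approx -0.14706$)
$r W + a = \left(73 + i \sqrt{6}\right) \left(- \frac{5}{34}\right) - 25 = \left(- \frac{365}{34} - \frac{5 i \sqrt{6}}{34}\right) - 25 = - \frac{1215}{34} - \frac{5 i \sqrt{6}}{34}$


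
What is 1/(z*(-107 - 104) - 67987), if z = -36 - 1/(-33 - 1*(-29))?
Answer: -4/241775 ≈ -1.6544e-5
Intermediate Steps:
z = -143/4 (z = -36 - 1/(-33 + 29) = -36 - 1/(-4) = -36 - 1*(-¼) = -36 + ¼ = -143/4 ≈ -35.750)
1/(z*(-107 - 104) - 67987) = 1/(-143*(-107 - 104)/4 - 67987) = 1/(-143/4*(-211) - 67987) = 1/(30173/4 - 67987) = 1/(-241775/4) = -4/241775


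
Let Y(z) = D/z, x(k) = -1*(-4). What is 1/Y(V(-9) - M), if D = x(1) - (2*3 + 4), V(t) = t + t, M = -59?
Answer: -41/6 ≈ -6.8333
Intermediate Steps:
x(k) = 4
V(t) = 2*t
D = -6 (D = 4 - (2*3 + 4) = 4 - (6 + 4) = 4 - 1*10 = 4 - 10 = -6)
Y(z) = -6/z
1/Y(V(-9) - M) = 1/(-6/(2*(-9) - 1*(-59))) = 1/(-6/(-18 + 59)) = 1/(-6/41) = -41/6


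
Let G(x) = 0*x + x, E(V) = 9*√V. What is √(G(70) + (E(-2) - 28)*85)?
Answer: √(-2310 + 765*I*√2) ≈ 10.973 + 49.299*I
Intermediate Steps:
G(x) = x (G(x) = 0 + x = x)
√(G(70) + (E(-2) - 28)*85) = √(70 + (9*√(-2) - 28)*85) = √(70 + (9*(I*√2) - 28)*85) = √(70 + (9*I*√2 - 28)*85) = √(70 + (-28 + 9*I*√2)*85) = √(70 + (-2380 + 765*I*√2)) = √(-2310 + 765*I*√2)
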